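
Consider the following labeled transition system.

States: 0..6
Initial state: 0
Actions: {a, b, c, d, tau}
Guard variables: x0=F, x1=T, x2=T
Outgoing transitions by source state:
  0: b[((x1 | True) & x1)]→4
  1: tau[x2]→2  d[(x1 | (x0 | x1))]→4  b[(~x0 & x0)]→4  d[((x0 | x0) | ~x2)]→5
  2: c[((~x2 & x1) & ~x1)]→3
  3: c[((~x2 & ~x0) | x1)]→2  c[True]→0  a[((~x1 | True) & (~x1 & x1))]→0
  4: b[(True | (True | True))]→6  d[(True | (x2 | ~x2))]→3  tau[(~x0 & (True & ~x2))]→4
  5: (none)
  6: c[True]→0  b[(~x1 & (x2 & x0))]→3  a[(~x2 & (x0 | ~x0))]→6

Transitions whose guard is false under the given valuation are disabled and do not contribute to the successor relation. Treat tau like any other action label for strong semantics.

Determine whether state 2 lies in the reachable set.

8 transition(s) survive guard evaluation.
depth 0: {0}
depth 1: {4}  now seen {0,4}
depth 2: {3,6}  now seen {0,3,4,6}
depth 3: {2}  now seen {0,2,3,4,6}
Reach set: {0,2,3,4,6}
Path to 2: b·d·c

Answer: REACHABLE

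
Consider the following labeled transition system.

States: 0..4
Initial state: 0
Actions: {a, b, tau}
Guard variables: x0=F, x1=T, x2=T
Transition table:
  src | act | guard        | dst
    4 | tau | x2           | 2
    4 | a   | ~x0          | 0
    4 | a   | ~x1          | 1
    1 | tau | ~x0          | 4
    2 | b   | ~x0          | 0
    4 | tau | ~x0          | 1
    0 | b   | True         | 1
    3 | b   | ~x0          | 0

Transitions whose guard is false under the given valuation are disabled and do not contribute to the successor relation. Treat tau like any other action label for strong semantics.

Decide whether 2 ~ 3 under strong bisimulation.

Answer: BISIMILAR

Analysis:
Bisimulation quotient by refinement:
  round 0: {{0,1,2,3,4}}
  round 1: {{0,2,3},{1},{4}}
  round 2: {{0},{1},{2,3},{4}}
Fixed point at round 3; 4 class(es).
2∈{2,3}, 3∈{2,3}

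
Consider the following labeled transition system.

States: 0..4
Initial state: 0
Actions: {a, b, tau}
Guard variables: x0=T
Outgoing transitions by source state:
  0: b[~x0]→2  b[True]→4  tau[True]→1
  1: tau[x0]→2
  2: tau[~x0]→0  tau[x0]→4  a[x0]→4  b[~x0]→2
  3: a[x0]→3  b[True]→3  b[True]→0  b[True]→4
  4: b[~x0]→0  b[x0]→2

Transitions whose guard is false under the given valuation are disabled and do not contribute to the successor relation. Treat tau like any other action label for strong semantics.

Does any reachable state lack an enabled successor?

R = {0,1,2,4}
  0: b→4  tau→1  [2 exit(s)]
  1: tau→2  [1 exit(s)]
  2: a→4  tau→4  [2 exit(s)]
  4: b→2  [1 exit(s)]

Answer: DEADLOCK-FREE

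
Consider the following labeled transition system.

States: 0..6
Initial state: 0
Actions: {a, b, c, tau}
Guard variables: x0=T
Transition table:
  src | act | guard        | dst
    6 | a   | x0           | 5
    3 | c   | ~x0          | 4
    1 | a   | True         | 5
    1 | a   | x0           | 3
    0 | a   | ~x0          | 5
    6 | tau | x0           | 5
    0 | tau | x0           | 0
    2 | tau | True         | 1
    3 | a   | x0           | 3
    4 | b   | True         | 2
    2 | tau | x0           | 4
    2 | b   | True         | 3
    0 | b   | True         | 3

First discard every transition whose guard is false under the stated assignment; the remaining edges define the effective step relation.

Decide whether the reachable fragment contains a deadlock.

R = {0,3}
  0: b→3  tau→0  [2 out]
  3: a→3  [1 out]

Answer: DEADLOCK-FREE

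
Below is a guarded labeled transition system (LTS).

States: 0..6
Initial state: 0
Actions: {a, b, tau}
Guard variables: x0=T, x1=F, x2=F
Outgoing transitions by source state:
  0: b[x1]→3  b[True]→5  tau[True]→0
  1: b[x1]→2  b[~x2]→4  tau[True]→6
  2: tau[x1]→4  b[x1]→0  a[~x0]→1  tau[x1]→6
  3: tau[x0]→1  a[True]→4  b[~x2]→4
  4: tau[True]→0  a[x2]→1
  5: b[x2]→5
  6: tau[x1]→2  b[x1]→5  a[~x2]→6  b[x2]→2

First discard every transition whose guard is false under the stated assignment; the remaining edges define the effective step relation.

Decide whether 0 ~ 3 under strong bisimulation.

Refine partition for ~:
  P[0] = {{0,1,2,3,4,5,6}}
  P[1] = {{0,1},{2,5},{3},{4},{6}}
  P[2] = {{0},{1},{2,5},{3},{4},{6}}
Fixed point at round 3; 6 class(es).
[0]={0}  [3]={3}

Answer: NOT BISIMILAR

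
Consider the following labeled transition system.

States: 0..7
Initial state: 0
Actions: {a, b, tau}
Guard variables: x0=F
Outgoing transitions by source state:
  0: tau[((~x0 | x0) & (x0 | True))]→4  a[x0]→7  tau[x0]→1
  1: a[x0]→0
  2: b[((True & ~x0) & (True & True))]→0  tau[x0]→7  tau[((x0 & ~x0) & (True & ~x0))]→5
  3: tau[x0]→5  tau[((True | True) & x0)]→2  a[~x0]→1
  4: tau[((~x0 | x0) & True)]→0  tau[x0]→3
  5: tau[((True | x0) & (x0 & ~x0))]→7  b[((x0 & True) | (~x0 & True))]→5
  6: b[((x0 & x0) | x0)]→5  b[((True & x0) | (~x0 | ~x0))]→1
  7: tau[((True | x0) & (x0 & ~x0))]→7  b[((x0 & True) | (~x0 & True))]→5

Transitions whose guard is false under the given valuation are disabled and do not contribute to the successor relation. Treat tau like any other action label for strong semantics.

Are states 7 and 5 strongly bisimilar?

Answer: BISIMILAR

Working:
Compute ~ classes (split until stable):
  P[0] = {{0,1,2,3,4,5,6,7}}
  P[1] = {{0,4},{1},{2,5,6,7},{3}}
  P[2] = {{0,4},{1},{2},{3},{5,7},{6}}
6 equivalence class(es) (converged in 3)
[7]={5,7}  [5]={5,7}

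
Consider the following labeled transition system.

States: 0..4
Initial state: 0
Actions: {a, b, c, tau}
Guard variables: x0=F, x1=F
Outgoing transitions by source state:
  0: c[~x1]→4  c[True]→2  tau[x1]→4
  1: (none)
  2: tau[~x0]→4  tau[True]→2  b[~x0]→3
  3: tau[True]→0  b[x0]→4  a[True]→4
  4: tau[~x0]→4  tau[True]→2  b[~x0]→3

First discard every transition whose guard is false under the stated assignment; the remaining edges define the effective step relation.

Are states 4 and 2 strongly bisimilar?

Answer: BISIMILAR

Working:
Compute ~ classes (split until stable):
  P[0] = {{0,1,2,3,4}}
  P[1] = {{0},{1},{2,4},{3}}
Fixed point at round 2; 4 class(es).
class of 4: {2,4}; class of 2: {2,4}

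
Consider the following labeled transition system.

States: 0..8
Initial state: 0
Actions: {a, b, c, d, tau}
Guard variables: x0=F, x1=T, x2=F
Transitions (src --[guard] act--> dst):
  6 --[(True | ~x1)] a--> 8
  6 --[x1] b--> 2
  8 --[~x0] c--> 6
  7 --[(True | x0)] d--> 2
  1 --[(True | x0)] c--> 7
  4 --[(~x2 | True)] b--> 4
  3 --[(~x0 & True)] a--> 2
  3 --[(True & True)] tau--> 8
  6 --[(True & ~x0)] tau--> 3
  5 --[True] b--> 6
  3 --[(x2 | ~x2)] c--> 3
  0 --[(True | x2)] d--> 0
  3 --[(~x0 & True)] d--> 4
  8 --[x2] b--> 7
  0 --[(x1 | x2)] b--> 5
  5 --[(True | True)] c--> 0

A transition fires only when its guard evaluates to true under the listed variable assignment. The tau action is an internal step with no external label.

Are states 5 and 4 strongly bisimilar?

Answer: NOT BISIMILAR

Working:
Bisimulation quotient by refinement:
  round 0: {{0,1,2,3,4,5,6,7,8}}
  round 1: {{0},{1,8},{2},{3},{4},{5},{6},{7}}
  round 2: {{0},{1},{2},{3},{4},{5},{6},{7},{8}}
9 equivalence class(es) (converged in 3)
[5]={5}  [4]={4}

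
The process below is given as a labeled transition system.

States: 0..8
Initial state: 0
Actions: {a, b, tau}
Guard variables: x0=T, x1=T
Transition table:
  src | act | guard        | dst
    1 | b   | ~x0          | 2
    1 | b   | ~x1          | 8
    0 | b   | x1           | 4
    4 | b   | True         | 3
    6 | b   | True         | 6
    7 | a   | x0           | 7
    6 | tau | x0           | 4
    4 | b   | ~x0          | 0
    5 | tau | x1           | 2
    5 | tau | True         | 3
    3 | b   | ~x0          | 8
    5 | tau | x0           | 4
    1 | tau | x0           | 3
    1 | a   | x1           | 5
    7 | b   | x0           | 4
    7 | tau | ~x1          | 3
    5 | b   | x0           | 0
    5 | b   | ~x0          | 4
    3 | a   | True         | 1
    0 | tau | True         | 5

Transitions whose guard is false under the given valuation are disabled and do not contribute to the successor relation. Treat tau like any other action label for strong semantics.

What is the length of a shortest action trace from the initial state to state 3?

Answer: 2

Trace:
Breadth-first toward 3:
  Layer 0: {0}
  Layer 1: {4,5}
  Layer 2: {2,3}
3 enters at depth 2; path b·b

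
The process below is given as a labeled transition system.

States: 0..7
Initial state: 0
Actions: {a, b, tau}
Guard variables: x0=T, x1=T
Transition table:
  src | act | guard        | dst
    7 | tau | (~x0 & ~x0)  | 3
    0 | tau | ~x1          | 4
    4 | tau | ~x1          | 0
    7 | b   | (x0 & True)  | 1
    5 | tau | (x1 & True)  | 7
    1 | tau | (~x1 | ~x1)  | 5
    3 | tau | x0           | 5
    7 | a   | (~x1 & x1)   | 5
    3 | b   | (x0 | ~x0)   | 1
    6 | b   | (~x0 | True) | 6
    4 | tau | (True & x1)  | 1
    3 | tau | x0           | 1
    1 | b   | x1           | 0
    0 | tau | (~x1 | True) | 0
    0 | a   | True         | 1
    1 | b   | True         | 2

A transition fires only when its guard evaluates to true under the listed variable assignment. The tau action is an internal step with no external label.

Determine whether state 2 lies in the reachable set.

Answer: REACHABLE

Working:
Guard filter leaves 11 enabled edge(s).
depth 0: {0}
depth 1: {1}  now seen {0,1}
depth 2: {2}  now seen {0,1,2}
Reach set: {0,1,2}
witness 2: a·b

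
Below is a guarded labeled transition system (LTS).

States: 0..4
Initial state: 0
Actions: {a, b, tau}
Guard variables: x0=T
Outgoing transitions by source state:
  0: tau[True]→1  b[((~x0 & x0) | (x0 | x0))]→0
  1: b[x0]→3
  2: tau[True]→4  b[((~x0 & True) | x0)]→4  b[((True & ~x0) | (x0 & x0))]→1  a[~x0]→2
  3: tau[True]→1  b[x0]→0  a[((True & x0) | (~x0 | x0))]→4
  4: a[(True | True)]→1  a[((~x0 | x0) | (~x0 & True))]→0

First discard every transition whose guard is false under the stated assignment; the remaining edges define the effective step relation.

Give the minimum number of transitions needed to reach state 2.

Answer: UNREACHABLE

Trace:
Breadth-first toward 2:
  depth 0: {0}
  depth 1: {1}
  depth 2: {3}
  depth 3: {4}
2 never appears.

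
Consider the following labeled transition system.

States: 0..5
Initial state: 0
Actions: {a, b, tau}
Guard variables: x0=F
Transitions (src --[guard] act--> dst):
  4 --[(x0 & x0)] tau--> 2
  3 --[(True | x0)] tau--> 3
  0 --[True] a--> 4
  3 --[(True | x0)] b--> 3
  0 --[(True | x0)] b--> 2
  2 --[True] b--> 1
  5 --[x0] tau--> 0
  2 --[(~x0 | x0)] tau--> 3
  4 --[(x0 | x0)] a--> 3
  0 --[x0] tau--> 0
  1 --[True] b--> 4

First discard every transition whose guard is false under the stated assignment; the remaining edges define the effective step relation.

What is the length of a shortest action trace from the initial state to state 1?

Breadth-first toward 1:
  L0 = {0}
  L1 = {2,4}
  L2 = {1,3}
1 enters at depth 2; path b·b

Answer: 2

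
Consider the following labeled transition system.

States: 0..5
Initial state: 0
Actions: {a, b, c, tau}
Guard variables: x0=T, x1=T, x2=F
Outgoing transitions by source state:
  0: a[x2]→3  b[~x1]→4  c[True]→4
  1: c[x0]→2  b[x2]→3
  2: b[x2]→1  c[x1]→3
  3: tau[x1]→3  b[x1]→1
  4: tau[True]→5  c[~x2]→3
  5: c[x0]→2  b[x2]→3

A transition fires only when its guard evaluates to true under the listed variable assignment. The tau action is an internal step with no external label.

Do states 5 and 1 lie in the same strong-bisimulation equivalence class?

Answer: BISIMILAR

Analysis:
Bisimulation quotient by refinement:
  round 0: {{0,1,2,3,4,5}}
  round 1: {{0,1,2,5},{3},{4}}
  round 2: {{0},{1,5},{2},{3},{4}}
Fixed point at round 3; 5 class(es).
[5]={1,5}  [1]={1,5}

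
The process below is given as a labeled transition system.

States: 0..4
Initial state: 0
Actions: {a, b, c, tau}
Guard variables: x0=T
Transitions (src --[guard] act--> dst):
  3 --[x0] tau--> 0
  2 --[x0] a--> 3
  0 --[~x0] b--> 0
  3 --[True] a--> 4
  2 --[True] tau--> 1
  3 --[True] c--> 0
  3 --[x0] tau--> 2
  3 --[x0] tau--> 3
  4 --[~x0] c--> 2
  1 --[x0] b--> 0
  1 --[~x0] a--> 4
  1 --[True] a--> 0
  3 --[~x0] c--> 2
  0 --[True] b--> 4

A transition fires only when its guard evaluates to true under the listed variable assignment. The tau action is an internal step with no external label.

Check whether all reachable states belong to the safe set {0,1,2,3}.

Inv-set: {0,1,2,3}
Reachable = {0,4}
  0: ✓
  4: ✗ unsafe
witness against invariant: b → 4

Answer: INVARIANT VIOLATED at state 4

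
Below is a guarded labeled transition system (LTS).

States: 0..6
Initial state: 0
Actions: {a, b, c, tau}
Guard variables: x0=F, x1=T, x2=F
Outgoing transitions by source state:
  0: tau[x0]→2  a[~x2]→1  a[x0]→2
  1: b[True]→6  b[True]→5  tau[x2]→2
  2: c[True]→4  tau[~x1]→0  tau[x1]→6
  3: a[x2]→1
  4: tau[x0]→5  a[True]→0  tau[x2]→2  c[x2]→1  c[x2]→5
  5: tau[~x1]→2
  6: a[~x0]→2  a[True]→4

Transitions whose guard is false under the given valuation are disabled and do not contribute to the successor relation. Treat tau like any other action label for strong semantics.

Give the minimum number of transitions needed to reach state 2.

Answer: 3

Working:
BFS to 2:
  Layer 0: {0}
  Layer 1: {1}
  Layer 2: {5,6}
  Layer 3: {2,4}
depth(2)=3, e.g. a·b·a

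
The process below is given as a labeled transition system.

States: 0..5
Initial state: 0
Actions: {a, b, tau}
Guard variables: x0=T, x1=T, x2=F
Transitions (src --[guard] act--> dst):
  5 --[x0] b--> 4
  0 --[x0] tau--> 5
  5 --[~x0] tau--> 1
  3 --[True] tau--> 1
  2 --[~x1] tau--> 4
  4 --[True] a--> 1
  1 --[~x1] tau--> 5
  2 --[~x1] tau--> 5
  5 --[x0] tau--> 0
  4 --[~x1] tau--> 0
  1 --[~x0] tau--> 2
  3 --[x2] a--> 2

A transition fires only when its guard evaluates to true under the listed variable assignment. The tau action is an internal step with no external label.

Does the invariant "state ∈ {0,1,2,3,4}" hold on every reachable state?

Inv-set: {0,1,2,3,4}
Reachable = {0,1,4,5}
  0: ok
  1: ok
  4: ok
  5: VIOLATES
witness against invariant: tau → 5

Answer: INVARIANT VIOLATED at state 5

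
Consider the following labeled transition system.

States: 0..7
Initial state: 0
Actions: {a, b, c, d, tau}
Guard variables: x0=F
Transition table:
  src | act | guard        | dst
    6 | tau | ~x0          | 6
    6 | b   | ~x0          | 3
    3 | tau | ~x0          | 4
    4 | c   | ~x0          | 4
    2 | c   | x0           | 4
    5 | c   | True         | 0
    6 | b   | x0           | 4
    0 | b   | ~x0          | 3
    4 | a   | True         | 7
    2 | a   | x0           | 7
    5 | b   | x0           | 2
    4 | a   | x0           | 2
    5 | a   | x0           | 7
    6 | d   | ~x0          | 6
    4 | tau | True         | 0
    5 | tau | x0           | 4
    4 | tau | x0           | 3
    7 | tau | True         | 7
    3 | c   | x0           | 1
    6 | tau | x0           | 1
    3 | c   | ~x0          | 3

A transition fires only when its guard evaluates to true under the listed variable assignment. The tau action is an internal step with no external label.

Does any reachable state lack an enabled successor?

Answer: DEADLOCK-FREE

Analysis:
Reachable = {0,3,4,7}
  0: b→3  [deg 1]
  3: c→3  tau→4  [deg 2]
  4: a→7  c→4  tau→0  [deg 3]
  7: tau→7  [deg 1]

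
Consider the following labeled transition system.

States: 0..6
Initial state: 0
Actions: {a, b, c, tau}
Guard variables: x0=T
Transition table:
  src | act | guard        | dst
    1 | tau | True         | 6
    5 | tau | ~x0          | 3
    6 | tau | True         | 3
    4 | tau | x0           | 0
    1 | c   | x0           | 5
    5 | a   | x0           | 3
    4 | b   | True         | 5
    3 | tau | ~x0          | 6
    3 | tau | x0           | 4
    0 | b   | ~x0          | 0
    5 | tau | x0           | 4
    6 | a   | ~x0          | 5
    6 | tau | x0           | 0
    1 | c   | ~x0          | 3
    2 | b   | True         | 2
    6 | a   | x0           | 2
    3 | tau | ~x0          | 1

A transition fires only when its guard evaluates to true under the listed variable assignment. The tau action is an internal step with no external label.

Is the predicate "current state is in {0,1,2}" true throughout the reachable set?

Safe = {0,1,2}
R = {0}
  0: ok

Answer: INVARIANT HOLDS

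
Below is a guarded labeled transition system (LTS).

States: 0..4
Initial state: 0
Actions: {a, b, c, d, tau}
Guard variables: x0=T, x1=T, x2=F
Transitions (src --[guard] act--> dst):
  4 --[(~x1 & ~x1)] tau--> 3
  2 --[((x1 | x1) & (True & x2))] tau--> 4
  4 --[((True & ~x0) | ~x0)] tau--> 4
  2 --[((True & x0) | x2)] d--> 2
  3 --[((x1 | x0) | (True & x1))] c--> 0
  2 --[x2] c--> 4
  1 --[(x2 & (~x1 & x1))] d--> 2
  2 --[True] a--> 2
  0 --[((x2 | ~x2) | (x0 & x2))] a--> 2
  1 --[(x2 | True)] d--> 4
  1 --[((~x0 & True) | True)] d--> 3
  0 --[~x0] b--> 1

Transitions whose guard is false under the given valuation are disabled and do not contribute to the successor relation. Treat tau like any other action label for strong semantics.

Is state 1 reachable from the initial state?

Guard filter leaves 6 enabled edge(s).
L0 = {0}
L1 = {2}  cumulative {0,2}
R = {0,2}

Answer: UNREACHABLE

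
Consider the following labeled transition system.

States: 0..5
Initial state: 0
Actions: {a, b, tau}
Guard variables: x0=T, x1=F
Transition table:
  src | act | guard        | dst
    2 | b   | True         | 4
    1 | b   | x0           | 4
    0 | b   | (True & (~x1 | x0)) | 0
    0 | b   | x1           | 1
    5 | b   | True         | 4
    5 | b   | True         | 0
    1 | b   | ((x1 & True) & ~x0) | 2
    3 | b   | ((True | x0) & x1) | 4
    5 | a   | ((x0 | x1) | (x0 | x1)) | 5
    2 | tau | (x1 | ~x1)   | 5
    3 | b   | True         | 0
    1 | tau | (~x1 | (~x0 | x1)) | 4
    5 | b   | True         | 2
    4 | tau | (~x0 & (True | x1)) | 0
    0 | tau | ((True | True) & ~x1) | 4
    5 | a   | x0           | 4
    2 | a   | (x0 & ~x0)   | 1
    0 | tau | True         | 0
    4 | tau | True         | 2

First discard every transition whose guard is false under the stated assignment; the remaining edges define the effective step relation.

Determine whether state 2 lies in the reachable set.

14 transition(s) survive guard evaluation.
Layer 0: {0}
Layer 1: {4}  total {0,4}
Layer 2: {2}  total {0,2,4}
Layer 3: {5}  total {0,2,4,5}
Reachable = {0,2,4,5}
witness 2: tau·tau

Answer: REACHABLE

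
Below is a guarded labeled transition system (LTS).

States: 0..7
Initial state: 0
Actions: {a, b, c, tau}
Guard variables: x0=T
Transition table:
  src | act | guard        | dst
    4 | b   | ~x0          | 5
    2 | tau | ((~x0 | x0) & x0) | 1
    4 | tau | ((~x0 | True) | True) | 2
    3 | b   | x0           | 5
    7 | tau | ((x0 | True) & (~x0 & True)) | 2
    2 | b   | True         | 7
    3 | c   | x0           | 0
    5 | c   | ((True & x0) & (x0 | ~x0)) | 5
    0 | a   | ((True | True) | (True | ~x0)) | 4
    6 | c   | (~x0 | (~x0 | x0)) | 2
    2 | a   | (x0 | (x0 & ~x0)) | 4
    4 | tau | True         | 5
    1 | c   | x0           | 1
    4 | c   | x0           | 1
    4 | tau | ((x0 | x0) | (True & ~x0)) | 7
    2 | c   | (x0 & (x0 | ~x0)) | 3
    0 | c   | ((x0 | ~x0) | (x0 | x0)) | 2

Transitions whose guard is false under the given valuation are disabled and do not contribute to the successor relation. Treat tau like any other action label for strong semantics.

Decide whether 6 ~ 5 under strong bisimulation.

Compute ~ classes (split until stable):
  π0 = {{0,1,2,3,4,5,6,7}}
  π1 = {{0},{1,5,6},{2},{3},{4},{7}}
  π2 = {{0},{1,5},{2},{3},{4},{6},{7}}
7 equivalence class(es) (converged in 3)
6∈{6}, 5∈{1,5}

Answer: NOT BISIMILAR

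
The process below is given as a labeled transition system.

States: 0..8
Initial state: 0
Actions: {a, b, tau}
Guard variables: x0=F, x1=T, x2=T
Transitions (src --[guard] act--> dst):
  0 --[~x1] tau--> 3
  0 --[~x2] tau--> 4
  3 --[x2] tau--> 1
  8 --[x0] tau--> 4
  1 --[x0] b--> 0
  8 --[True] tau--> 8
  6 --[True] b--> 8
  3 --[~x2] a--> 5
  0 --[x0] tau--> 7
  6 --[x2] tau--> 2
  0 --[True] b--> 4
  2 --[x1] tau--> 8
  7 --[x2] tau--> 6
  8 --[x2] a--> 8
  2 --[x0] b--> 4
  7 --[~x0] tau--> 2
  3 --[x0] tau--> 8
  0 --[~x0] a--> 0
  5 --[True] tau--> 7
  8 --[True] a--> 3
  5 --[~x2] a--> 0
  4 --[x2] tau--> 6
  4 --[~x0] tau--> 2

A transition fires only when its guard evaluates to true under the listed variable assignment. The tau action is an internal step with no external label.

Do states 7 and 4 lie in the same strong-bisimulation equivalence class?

Bisimulation quotient by refinement:
  π0 = {{0,1,2,3,4,5,6,7,8}}
  π1 = {{0},{1},{2,3,4,5,7},{6},{8}}
  π2 = {{0},{1},{2},{3},{4,7},{5},{6},{8}}
Fixed point at round 3; 8 class(es).
[7]={4,7}  [4]={4,7}

Answer: BISIMILAR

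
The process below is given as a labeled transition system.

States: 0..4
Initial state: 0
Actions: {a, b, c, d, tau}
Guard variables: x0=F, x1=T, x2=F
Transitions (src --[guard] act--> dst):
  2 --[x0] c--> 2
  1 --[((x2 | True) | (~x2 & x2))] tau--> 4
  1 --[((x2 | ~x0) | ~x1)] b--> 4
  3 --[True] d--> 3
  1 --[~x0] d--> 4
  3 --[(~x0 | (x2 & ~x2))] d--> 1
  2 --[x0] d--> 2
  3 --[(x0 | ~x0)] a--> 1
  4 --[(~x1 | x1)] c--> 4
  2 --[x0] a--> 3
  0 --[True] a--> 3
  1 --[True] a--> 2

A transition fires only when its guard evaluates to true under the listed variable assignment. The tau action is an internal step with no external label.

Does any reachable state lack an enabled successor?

Answer: DEADLOCK at state 2

Analysis:
Reach set: {0,1,2,3,4}
  0: a→3  [1 out]
  1: a→2  b→4  d→4  tau→4  [4 out]
  2: ∅  [STUCK]
  3: a→1  d→1  d→3  [3 out]
  4: c→4  [1 out]
trace reaching 2: a·d·a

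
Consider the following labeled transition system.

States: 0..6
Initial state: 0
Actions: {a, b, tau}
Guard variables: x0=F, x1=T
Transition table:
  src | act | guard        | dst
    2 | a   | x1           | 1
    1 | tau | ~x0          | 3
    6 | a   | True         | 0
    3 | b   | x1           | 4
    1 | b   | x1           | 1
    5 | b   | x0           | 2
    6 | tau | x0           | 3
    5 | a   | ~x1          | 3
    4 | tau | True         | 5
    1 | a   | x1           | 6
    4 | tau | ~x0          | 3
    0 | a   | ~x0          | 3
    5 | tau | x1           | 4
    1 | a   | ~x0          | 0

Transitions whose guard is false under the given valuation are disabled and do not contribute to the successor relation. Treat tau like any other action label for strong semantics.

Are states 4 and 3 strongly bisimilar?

Answer: NOT BISIMILAR

Analysis:
Refine partition for ~:
  P[0] = {{0,1,2,3,4,5,6}}
  P[1] = {{0,2,6},{1},{3},{4,5}}
  P[2] = {{0},{1},{2},{3},{4},{5},{6}}
stable after 3 split(s): 7 block(s)
4∈{4}, 3∈{3}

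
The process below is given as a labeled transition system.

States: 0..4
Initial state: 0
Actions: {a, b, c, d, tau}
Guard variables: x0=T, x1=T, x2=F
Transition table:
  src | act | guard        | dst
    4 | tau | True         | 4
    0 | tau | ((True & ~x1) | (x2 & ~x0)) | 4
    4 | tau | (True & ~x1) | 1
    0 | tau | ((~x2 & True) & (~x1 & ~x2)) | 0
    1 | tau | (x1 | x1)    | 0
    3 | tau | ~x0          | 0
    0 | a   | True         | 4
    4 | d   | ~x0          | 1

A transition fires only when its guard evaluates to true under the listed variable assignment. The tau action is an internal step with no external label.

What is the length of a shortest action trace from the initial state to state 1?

Answer: UNREACHABLE

Analysis:
Breadth-first toward 1:
  Layer 0: {0}
  Layer 1: {4}
1 never appears.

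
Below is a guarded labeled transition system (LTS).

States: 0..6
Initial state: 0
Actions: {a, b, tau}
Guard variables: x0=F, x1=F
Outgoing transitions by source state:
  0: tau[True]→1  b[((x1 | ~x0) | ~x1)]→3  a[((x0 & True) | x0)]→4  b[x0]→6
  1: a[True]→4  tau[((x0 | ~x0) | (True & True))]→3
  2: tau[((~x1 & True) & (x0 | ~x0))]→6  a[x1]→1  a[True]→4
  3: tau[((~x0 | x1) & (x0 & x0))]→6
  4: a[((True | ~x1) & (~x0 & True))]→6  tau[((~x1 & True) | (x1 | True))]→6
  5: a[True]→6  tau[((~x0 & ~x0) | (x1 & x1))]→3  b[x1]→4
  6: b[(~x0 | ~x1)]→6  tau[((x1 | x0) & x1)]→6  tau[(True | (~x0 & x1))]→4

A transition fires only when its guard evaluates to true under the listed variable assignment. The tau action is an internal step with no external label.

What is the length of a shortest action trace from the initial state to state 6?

Answer: 3

Analysis:
Breadth-first toward 6:
  Layer 0: {0}
  Layer 1: {1,3}
  Layer 2: {4}
  Layer 3: {6}
depth(6)=3, e.g. tau·a·a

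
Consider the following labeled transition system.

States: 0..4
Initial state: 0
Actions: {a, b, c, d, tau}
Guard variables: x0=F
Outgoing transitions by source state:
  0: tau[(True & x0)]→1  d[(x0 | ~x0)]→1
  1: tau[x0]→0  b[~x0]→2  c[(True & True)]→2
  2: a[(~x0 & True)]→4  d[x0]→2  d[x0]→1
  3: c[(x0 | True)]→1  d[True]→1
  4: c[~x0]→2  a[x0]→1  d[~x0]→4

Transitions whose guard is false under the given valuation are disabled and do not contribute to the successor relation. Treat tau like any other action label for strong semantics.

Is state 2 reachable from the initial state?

Guard filter leaves 8 enabled edge(s).
Layer 0: {0}
Layer 1: {1}  cumulative {0,1}
Layer 2: {2}  cumulative {0,1,2}
Layer 3: {4}  cumulative {0,1,2,4}
R = {0,1,2,4}
trace reaching 2: d·b

Answer: REACHABLE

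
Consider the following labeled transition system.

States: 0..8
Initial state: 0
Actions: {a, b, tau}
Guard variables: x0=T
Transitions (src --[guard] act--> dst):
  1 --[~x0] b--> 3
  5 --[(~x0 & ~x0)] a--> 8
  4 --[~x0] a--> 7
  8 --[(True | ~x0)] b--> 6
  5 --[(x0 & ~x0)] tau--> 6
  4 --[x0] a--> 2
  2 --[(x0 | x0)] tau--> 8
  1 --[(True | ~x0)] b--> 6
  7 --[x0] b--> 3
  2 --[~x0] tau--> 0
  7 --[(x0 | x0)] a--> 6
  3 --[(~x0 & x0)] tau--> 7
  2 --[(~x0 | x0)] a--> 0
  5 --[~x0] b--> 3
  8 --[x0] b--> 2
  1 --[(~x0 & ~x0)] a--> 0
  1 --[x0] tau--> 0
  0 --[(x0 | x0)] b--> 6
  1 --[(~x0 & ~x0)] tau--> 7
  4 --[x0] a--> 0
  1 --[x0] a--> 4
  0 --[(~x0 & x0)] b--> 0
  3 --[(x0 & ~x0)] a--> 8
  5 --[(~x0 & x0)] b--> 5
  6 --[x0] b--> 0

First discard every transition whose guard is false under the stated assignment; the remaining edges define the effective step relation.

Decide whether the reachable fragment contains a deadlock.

Answer: DEADLOCK-FREE

Working:
Reach set: {0,6}
  0: b→6  [1 exit(s)]
  6: b→0  [1 exit(s)]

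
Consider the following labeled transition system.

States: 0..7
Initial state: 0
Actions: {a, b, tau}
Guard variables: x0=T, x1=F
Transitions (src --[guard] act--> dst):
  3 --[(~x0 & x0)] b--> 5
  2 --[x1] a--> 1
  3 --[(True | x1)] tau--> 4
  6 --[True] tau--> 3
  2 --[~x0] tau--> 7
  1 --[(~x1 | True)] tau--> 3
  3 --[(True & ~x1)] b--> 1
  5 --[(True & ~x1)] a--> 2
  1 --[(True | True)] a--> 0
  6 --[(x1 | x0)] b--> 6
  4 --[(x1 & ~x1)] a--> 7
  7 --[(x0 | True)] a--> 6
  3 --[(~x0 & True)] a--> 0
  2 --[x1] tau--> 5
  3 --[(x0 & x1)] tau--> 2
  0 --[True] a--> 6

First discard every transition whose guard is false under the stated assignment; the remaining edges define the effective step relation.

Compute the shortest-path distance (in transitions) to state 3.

Breadth-first toward 3:
  L0 = {0}
  L1 = {6}
  L2 = {3}
depth(3)=2, e.g. a·tau

Answer: 2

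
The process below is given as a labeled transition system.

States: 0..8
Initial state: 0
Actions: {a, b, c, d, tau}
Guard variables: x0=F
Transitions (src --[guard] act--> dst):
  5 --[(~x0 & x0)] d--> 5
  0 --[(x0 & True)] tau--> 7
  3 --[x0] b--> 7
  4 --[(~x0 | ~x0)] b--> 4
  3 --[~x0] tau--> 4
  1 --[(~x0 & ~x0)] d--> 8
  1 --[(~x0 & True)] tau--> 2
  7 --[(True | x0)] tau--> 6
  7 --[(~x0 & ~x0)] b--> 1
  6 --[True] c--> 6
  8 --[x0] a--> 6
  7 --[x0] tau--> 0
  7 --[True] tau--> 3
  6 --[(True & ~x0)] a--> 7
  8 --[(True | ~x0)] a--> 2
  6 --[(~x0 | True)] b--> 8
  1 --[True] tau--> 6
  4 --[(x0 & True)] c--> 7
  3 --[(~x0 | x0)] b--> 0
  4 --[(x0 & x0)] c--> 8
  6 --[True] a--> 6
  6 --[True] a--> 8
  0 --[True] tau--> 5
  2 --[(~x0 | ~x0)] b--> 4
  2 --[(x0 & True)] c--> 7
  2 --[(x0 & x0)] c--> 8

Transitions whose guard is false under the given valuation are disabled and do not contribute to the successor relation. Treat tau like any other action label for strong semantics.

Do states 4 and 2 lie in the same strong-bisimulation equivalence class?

Answer: BISIMILAR

Trace:
Bisimulation quotient by refinement:
  round 0: {{0,1,2,3,4,5,6,7,8}}
  round 1: {{0},{1},{2,4},{3,7},{5},{6},{8}}
  round 2: {{0},{1},{2,4},{3},{5},{6},{7},{8}}
8 equivalence class(es) (converged in 3)
[4]={2,4}  [2]={2,4}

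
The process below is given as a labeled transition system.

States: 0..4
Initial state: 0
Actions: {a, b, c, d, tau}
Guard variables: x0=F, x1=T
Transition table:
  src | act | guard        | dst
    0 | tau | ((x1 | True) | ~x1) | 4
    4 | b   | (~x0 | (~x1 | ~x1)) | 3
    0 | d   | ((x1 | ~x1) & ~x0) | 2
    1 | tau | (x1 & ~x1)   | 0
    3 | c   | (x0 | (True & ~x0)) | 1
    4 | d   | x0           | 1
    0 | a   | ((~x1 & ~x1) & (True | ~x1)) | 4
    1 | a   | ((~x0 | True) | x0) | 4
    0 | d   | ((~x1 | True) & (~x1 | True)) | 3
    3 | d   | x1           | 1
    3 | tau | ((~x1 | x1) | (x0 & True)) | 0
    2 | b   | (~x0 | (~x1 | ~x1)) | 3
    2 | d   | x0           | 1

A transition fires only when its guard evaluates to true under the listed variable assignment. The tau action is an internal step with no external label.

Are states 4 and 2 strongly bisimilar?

Answer: BISIMILAR

Analysis:
Bisimulation quotient by refinement:
  π0 = {{0,1,2,3,4}}
  π1 = {{0},{1},{2,4},{3}}
Fixed point at round 2; 4 class(es).
4∈{2,4}, 2∈{2,4}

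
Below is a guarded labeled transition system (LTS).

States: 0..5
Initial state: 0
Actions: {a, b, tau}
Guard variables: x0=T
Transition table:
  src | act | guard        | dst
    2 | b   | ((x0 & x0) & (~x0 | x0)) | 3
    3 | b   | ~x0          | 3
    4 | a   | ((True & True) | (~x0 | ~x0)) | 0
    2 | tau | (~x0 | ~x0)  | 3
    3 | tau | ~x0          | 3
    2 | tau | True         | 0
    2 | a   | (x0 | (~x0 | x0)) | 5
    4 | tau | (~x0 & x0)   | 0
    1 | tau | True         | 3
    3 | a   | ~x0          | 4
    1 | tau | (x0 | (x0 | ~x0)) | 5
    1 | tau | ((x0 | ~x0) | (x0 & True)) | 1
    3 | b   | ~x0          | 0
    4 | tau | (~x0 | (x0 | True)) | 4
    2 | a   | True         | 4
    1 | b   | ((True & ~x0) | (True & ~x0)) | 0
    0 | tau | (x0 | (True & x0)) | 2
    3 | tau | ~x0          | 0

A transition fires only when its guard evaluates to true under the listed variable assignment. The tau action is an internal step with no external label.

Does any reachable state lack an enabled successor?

Reach set: {0,2,3,4,5}
  0: tau→2  [1 out]
  2: a→4  a→5  b→3  tau→0  [4 out]
  3: ∅  [STUCK]
  4: a→0  tau→4  [2 out]
  5: ∅  [STUCK]
Path to 3: tau·b

Answer: DEADLOCK at state 3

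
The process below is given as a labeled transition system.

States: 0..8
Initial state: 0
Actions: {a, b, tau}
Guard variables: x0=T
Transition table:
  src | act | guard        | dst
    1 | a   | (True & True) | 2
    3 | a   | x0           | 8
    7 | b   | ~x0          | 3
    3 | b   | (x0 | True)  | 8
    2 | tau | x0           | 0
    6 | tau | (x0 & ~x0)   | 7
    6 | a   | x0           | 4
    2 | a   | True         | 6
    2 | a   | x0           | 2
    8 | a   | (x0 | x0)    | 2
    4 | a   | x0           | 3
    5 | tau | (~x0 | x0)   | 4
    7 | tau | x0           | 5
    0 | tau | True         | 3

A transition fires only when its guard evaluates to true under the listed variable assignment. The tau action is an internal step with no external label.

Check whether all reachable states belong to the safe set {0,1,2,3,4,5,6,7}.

Allowed set {0,1,2,3,4,5,6,7}
Reachable = {0,2,3,4,6,8}
  0: safe
  2: safe
  3: safe
  4: safe
  6: safe
  8: ✗ unsafe
counterexample path to 8: tau·a

Answer: INVARIANT VIOLATED at state 8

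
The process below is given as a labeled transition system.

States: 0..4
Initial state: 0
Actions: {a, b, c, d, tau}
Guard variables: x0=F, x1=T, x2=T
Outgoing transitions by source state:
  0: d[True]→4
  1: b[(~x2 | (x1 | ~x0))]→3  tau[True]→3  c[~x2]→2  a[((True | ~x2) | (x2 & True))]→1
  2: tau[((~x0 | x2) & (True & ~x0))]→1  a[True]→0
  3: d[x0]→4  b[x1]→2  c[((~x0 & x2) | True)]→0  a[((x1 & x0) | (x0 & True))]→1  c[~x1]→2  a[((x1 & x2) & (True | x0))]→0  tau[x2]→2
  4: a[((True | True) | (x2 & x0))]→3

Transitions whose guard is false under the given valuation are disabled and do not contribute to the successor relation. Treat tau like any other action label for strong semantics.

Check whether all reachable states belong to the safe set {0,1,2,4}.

Answer: INVARIANT VIOLATED at state 3

Trace:
Safe = {0,1,2,4}
Reach set: {0,1,2,3,4}
  0: ok
  1: ok
  2: ok
  3: VIOLATES
  4: ok
witness against invariant: d·a → 3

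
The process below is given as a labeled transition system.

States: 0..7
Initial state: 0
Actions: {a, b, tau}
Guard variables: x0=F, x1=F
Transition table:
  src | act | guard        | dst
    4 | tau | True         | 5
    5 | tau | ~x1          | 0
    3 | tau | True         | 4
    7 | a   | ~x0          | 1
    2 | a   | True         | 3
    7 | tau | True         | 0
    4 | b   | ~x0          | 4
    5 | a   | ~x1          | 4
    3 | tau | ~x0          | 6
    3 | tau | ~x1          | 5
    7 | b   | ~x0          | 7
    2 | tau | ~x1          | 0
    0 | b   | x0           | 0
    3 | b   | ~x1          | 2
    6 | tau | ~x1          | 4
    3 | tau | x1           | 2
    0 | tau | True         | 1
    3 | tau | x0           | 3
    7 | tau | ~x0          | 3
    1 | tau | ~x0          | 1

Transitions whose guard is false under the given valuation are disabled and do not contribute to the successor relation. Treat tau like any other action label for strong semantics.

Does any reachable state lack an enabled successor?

Answer: DEADLOCK-FREE

Working:
Reach set: {0,1}
  0: tau→1  [1 out]
  1: tau→1  [1 out]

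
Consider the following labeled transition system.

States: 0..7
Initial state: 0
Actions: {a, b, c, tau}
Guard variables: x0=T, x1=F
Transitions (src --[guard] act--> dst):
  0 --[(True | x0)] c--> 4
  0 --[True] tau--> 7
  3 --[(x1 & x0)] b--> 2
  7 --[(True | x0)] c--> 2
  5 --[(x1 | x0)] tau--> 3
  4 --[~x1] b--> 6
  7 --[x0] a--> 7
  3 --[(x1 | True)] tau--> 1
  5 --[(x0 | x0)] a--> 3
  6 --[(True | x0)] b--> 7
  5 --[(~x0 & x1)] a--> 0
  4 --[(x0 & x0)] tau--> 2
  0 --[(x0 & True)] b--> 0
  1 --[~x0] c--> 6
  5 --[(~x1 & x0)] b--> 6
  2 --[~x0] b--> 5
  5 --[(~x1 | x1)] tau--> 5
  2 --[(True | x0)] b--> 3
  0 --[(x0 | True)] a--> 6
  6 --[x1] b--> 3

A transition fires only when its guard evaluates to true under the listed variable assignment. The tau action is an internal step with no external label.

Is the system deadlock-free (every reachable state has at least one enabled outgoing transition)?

Answer: DEADLOCK at state 1

Working:
R = {0,1,2,3,4,6,7}
  0: a→6  b→0  c→4  tau→7  [4 exit(s)]
  1: ∅  [deadlock]
  2: b→3  [1 exit(s)]
  3: tau→1  [1 exit(s)]
  4: b→6  tau→2  [2 exit(s)]
  6: b→7  [1 exit(s)]
  7: a→7  c→2  [2 exit(s)]
Path to 1: c·tau·b·tau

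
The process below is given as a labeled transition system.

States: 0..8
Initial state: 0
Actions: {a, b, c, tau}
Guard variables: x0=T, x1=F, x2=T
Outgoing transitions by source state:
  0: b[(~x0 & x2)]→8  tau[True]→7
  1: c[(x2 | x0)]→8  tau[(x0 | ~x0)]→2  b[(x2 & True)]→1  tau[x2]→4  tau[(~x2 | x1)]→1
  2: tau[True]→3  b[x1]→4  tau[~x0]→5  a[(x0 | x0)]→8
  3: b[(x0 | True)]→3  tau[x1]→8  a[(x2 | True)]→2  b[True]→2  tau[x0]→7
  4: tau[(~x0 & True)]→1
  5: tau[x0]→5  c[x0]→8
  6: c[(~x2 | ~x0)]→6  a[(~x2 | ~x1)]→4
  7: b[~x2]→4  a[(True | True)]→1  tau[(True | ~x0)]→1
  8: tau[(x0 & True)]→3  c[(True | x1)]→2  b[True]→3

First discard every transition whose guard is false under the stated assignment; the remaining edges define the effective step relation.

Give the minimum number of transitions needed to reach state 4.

Answer: 3

Working:
Breadth-first toward 4:
  Layer 0: {0}
  Layer 1: {7}
  Layer 2: {1}
  Layer 3: {2,4,8}
depth(4)=3, e.g. tau·a·tau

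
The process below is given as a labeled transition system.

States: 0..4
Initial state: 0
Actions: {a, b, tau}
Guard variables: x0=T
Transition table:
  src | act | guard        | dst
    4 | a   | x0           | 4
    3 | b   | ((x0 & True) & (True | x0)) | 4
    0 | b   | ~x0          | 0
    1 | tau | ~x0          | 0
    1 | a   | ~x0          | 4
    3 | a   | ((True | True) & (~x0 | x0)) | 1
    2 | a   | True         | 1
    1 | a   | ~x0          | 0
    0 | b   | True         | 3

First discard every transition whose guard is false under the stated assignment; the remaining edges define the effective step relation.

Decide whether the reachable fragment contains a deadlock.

R = {0,1,3,4}
  0: b→3  [1 out]
  1: ∅  [STUCK]
  3: a→1  b→4  [2 out]
  4: a→4  [1 out]
Path to 1: b·a

Answer: DEADLOCK at state 1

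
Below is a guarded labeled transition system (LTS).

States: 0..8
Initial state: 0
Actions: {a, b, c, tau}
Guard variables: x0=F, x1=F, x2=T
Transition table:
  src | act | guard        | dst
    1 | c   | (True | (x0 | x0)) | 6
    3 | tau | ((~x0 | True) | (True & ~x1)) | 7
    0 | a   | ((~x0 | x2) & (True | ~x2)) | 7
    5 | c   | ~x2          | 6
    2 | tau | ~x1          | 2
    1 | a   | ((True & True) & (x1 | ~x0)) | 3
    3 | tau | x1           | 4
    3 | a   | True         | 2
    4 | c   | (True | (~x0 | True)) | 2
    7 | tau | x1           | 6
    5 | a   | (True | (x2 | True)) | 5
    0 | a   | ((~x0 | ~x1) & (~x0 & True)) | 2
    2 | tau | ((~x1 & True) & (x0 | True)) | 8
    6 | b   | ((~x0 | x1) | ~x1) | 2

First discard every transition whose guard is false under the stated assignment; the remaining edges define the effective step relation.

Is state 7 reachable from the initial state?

Answer: REACHABLE

Trace:
Guard filter leaves 11 enabled edge(s).
L0 = {0}
L1 = {2,7}  cumulative {0,2,7}
L2 = {8}  cumulative {0,2,7,8}
R = {0,2,7,8}
trace reaching 7: a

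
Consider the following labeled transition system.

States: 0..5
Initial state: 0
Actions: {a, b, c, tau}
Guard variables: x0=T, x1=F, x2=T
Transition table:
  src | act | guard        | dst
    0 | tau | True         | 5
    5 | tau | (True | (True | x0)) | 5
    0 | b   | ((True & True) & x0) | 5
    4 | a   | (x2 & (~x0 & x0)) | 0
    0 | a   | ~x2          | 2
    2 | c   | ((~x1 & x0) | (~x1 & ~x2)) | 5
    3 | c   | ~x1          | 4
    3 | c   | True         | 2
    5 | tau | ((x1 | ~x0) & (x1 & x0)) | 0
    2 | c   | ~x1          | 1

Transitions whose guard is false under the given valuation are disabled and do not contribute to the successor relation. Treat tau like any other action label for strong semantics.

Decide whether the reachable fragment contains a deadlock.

Answer: DEADLOCK-FREE

Trace:
R = {0,5}
  0: b→5  tau→5  [2 out]
  5: tau→5  [1 out]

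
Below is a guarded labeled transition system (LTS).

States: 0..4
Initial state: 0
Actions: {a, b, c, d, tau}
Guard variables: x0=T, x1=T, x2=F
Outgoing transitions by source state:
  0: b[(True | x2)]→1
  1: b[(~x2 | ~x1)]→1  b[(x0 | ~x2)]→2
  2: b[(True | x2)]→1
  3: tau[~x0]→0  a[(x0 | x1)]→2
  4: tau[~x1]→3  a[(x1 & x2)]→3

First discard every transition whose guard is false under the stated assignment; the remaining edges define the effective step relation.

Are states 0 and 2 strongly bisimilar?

Answer: BISIMILAR

Analysis:
Bisimulation quotient by refinement:
  round 0: {{0,1,2,3,4}}
  round 1: {{0,1,2},{3},{4}}
Fixed point at round 2; 3 class(es).
class of 0: {0,1,2}; class of 2: {0,1,2}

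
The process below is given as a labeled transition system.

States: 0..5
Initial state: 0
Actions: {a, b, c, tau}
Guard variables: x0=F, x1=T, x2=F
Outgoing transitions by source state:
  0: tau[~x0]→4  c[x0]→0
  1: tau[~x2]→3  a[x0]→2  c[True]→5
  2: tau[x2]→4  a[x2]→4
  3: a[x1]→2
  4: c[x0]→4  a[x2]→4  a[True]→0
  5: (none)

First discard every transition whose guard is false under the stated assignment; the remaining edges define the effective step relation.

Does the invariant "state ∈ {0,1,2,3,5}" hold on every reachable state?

Answer: INVARIANT VIOLATED at state 4

Analysis:
Safe = {0,1,2,3,5}
Reach set: {0,4}
  0: safe
  4: ✗ unsafe
witness against invariant: tau → 4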